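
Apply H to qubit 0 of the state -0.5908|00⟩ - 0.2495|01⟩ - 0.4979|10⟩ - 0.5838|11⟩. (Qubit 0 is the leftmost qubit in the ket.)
-0.7698|00⟩ - 0.5892|01⟩ - 0.06569|10⟩ + 0.2364|11⟩

H on qubit 0 mixes each pair of kets that differ only in qubit 0: amplitudes (a, b) of (|…0…⟩, |…1…⟩) become ((a + b)/√2, (a − b)/√2). Kets absent from the input have amplitude 0.
(|00⟩, |10⟩): (a, b) = (-0.5908, -0.4979) → (-0.7698, -0.06569)
(|01⟩, |11⟩): (a, b) = (-0.2495, -0.5838) → (-0.5892, 0.2364)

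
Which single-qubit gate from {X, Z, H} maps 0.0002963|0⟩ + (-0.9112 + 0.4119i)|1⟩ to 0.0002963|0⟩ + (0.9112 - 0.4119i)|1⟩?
Z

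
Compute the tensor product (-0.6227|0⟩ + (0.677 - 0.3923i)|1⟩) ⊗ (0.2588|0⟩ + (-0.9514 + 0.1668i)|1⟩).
-0.1612|00⟩ + (0.5924 - 0.1039i)|01⟩ + (0.1752 - 0.1015i)|10⟩ + (-0.5787 + 0.4862i)|11⟩

amp(|b₁b₂…⟩) = product of the factor amplitudes for bits b₁, b₂, …; only kets whose every factor amplitude is nonzero survive.
|00⟩: (-0.6227)(0.2588) = -0.1612
|01⟩: (-0.6227)(-0.9514 + 0.1668i) = (0.5924 - 0.1039i)
|10⟩: (0.677 - 0.3923i)(0.2588) = (0.1752 - 0.1015i)
|11⟩: (0.677 - 0.3923i)(-0.9514 + 0.1668i) = (-0.5787 + 0.4862i)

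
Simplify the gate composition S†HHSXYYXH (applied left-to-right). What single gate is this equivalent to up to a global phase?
H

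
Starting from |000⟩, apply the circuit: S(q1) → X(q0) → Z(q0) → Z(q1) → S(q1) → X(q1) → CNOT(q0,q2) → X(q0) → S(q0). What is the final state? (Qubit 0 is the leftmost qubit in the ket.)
-|011⟩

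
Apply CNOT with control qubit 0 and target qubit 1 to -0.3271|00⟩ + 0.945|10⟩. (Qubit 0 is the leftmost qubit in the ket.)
-0.3271|00⟩ + 0.945|11⟩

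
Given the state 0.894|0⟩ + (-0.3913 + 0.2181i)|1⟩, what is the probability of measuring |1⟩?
0.2007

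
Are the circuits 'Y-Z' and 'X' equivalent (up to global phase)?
Yes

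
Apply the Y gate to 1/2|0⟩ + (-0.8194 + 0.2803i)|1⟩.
(0.2803 + 0.8194i)|0⟩ + (1/2)i|1⟩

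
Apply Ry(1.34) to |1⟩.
-0.621|0⟩ + 0.7838|1⟩

Ry(1.34) = [[cos(θ/2), −sin(θ/2)], [sin(θ/2), cos(θ/2)]]; θ = 1.34, cos(θ/2) ≈ 0.783822, sin(θ/2) ≈ 0.620986.
With a = amp(|0⟩) = 0 and b = amp(|1⟩) = 1:
new amp(|0⟩) = (0.783822)·a + (-0.620986)·b = -0.621
new amp(|1⟩) = (0.620986)·a + (0.783822)·b = 0.7838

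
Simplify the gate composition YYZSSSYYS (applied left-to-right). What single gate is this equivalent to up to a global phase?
Z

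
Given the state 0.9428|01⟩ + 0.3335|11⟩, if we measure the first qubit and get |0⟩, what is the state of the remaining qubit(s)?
|1⟩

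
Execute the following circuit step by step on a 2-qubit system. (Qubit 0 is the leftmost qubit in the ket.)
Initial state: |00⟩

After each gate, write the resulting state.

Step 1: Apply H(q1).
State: 1/√2|00⟩ + 1/√2|01⟩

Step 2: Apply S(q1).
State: 1/√2|00⟩ + (1/√2)i|01⟩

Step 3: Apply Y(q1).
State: 1/√2|00⟩ + (1/√2)i|01⟩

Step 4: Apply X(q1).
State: (1/√2)i|00⟩ + 1/√2|01⟩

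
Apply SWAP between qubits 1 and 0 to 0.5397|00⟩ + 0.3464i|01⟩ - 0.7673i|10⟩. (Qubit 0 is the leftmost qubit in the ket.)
0.5397|00⟩ - 0.7673i|01⟩ + 0.3464i|10⟩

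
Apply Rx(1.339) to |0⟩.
0.7841|0⟩ - 0.6206i|1⟩

Rx(1.339) = [[cos(θ/2), −i·sin(θ/2)], [−i·sin(θ/2), cos(θ/2)]]; θ = 1.339, cos(θ/2) ≈ 0.784132, sin(θ/2) ≈ 0.620594.
With a = amp(|0⟩) = 1 and b = amp(|1⟩) = 0:
new amp(|0⟩) = (0.784132)·a + (-0.620594i)·b = 0.7841
new amp(|1⟩) = (-0.620594i)·a + (0.784132)·b = -0.6206i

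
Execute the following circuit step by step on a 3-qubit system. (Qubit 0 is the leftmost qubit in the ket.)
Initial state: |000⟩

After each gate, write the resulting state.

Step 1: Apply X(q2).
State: |001⟩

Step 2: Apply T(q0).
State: |001⟩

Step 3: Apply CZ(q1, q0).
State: |001⟩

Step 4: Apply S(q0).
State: |001⟩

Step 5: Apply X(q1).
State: |011⟩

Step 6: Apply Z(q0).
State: |011⟩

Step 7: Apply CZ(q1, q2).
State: -|011⟩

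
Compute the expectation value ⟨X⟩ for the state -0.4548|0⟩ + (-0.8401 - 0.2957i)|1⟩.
0.7642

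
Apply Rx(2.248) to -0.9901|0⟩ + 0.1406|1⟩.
(-0.4278 - 0.1268i)|0⟩ + (0.06075 + 0.8929i)|1⟩

Rx(2.248) = [[cos(θ/2), −i·sin(θ/2)], [−i·sin(θ/2), cos(θ/2)]]; θ = 2.248, cos(θ/2) ≈ 0.432079, sin(θ/2) ≈ 0.901836.
With a = amp(|0⟩) = -0.9901 and b = amp(|1⟩) = 0.1406:
new amp(|0⟩) = (0.432079)·a + (-0.901836i)·b = (-0.4278 - 0.1268i)
new amp(|1⟩) = (-0.901836i)·a + (0.432079)·b = (0.06075 + 0.8929i)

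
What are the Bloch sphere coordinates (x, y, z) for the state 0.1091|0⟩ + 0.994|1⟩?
(0.2169, 0, -0.9761)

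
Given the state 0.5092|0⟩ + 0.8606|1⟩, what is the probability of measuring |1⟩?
0.7406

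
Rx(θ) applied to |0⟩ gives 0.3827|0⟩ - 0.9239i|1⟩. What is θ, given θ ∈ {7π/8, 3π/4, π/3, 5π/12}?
3π/4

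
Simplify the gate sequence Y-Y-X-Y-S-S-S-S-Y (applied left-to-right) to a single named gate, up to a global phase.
X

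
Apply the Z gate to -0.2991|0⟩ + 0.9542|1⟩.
-0.2991|0⟩ - 0.9542|1⟩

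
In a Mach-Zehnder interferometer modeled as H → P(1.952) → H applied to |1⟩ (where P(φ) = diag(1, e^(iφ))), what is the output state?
(0.686 - 0.4641i)|0⟩ + (0.314 + 0.4641i)|1⟩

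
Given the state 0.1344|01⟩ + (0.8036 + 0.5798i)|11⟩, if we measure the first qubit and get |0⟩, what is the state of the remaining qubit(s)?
|1⟩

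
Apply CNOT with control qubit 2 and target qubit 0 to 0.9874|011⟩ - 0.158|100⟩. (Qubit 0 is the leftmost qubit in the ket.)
-0.158|100⟩ + 0.9874|111⟩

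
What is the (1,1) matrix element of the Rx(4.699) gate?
-0.7024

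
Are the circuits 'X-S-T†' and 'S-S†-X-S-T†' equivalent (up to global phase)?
Yes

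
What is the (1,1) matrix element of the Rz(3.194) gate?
(-0.0262 + 0.9997i)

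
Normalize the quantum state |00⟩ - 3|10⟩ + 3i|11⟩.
0.2294|00⟩ - 0.6882|10⟩ + 0.6882i|11⟩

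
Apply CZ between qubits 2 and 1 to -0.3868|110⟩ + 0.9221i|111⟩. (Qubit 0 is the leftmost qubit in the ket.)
-0.3868|110⟩ - 0.9221i|111⟩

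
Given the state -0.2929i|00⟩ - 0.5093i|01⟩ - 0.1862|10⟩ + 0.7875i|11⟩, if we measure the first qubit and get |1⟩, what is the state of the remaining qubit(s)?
-0.2301|0⟩ + 0.9732i|1⟩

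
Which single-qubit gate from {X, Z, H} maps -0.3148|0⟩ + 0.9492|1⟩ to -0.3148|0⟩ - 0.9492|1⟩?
Z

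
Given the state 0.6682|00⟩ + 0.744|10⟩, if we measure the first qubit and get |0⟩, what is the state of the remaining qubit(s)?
|0⟩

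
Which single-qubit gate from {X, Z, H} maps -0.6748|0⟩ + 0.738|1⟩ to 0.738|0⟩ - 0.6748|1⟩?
X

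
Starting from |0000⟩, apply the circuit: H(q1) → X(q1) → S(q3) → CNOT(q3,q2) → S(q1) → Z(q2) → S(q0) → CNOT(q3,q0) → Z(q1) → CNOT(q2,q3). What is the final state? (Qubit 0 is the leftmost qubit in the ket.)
1/√2|0000⟩ - (1/√2)i|0100⟩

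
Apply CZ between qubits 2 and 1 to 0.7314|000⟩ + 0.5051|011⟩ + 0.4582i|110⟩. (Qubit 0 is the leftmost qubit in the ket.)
0.7314|000⟩ - 0.5051|011⟩ + 0.4582i|110⟩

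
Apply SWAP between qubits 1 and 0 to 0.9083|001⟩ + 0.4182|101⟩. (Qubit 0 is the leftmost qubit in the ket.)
0.9083|001⟩ + 0.4182|011⟩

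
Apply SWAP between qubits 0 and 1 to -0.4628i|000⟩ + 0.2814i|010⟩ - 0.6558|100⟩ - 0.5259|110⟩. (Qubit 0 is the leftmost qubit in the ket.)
-0.4628i|000⟩ - 0.6558|010⟩ + 0.2814i|100⟩ - 0.5259|110⟩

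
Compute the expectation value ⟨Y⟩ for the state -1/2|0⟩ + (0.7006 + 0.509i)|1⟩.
-0.509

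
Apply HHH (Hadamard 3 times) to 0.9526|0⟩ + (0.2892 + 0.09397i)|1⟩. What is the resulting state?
(0.8781 + 0.06645i)|0⟩ + (0.4691 - 0.06645i)|1⟩

H² = I, so H^3 = H: a single Hadamard. With (a, b) = (0.9526, (0.2892 + 0.09397i)), H gives ((a + b)/√2, (a − b)/√2) = ((0.8781 + 0.06645i), (0.4691 - 0.06645i)).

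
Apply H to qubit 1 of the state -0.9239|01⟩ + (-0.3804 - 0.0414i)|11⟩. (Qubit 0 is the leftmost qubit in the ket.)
-0.6533|00⟩ + 0.6533|01⟩ + (-0.269 - 0.02927i)|10⟩ + (0.269 + 0.02927i)|11⟩

H on qubit 1 mixes each pair of kets that differ only in qubit 1: amplitudes (a, b) of (|…0…⟩, |…1…⟩) become ((a + b)/√2, (a − b)/√2). Kets absent from the input have amplitude 0.
(|00⟩, |01⟩): (a, b) = (0, -0.9239) → (-0.6533, 0.6533)
(|10⟩, |11⟩): (a, b) = (0, (-0.3804 - 0.0414i)) → ((-0.269 - 0.02927i), (0.269 + 0.02927i))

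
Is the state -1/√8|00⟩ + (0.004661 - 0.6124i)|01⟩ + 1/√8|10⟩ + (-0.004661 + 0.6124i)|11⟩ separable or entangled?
Separable

Writing the state as a|00⟩ + b|01⟩ + c|10⟩ + d|11⟩, it is a product state iff ad − bc = 0.
Here (a, b, c, d) = (-1/√8, (0.004661 - 0.6124i), 1/√8, (-0.004661 + 0.6124i)): ad − bc = (-1/√8)(-0.004661 + 0.6124i) − (0.004661 - 0.6124i)(1/√8) = 0, so the state is separable.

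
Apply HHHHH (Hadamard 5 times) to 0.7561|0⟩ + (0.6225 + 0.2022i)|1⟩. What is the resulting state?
(0.9748 + 0.143i)|0⟩ + (0.09447 - 0.143i)|1⟩

H² = I, so H^5 = H: a single Hadamard. With (a, b) = (0.7561, (0.6225 + 0.2022i)), H gives ((a + b)/√2, (a − b)/√2) = ((0.9748 + 0.143i), (0.09447 - 0.143i)).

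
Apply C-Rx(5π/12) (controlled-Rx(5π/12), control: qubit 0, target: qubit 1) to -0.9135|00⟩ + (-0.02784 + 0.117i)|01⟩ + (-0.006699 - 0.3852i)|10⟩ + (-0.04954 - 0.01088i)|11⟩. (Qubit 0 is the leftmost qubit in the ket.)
-0.9135|00⟩ + (-0.02784 + 0.117i)|01⟩ + (-0.01194 - 0.2754i)|10⟩ + (-0.2738 - 0.004554i)|11⟩

C-Rx(5π/12) leaves the control-|0⟩ kets |00⟩, |01⟩ unchanged and applies Rx(5π/12) to qubit 1 on the control-|1⟩ pair (|10⟩, |11⟩).
Rx(5π/12) = [[cos(θ/2), −i·sin(θ/2)], [−i·sin(θ/2), cos(θ/2)]]; θ = 5π/12, cos(θ/2) ≈ 0.793353, sin(θ/2) ≈ 0.608761.
With a = amp(|10⟩) = (-0.006699 - 0.3852i) and b = amp(|11⟩) = (-0.04954 - 0.01088i):
new amp(|10⟩) = (0.793353)·a + (-0.608761i)·b = (-0.01194 - 0.2754i)
new amp(|11⟩) = (-0.608761i)·a + (0.793353)·b = (-0.2738 - 0.004554i)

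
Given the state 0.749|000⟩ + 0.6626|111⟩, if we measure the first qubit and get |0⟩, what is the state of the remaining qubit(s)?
|00⟩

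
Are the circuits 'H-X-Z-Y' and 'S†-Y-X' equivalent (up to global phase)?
No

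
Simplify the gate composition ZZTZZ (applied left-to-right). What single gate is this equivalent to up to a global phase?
T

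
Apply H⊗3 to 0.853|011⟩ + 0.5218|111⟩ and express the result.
0.4861|000⟩ - 0.4861|001⟩ - 0.4861|010⟩ + 0.4861|011⟩ + 0.1171|100⟩ - 0.1171|101⟩ - 0.1171|110⟩ + 0.1171|111⟩

H⊗3 gives amp(|y⟩) = (1/2√2) Σ_x (−1)^(x·y) amp(|x⟩), where x·y is the number of positions in which both x and y have a 1.
|000⟩: (0.853 + 0.5218)/(2√2) = 0.4861
|001⟩: (-0.853 - 0.5218)/(2√2) = -0.4861
|010⟩: (-0.853 - 0.5218)/(2√2) = -0.4861
|011⟩: (0.853 + 0.5218)/(2√2) = 0.4861
|100⟩: (0.853 - 0.5218)/(2√2) = 0.1171
|101⟩: (-0.853 + 0.5218)/(2√2) = -0.1171
|110⟩: (-0.853 + 0.5218)/(2√2) = -0.1171
|111⟩: (0.853 - 0.5218)/(2√2) = 0.1171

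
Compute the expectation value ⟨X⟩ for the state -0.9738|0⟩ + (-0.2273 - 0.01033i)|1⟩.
0.4427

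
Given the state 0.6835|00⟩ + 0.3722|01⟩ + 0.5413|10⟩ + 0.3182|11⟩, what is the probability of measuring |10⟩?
0.293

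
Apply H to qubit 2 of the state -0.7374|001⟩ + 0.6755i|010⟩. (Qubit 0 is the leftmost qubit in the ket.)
-0.5214|000⟩ + 0.5214|001⟩ + 0.4777i|010⟩ + 0.4777i|011⟩

H on qubit 2 mixes each pair of kets that differ only in qubit 2: amplitudes (a, b) of (|…0…⟩, |…1…⟩) become ((a + b)/√2, (a − b)/√2). Kets absent from the input have amplitude 0.
(|000⟩, |001⟩): (a, b) = (0, -0.7374) → (-0.5214, 0.5214)
(|010⟩, |011⟩): (a, b) = (0.6755i, 0) → (0.4777i, 0.4777i)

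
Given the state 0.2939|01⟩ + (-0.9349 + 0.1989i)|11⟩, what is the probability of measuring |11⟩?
0.9136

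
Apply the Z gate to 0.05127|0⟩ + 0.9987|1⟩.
0.05127|0⟩ - 0.9987|1⟩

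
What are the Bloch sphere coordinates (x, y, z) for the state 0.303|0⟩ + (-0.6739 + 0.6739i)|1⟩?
(-0.4084, 0.4084, -0.8165)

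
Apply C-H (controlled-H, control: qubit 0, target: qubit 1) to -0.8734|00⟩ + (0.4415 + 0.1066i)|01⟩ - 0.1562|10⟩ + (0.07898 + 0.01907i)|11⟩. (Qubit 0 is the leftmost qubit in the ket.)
-0.8734|00⟩ + (0.4415 + 0.1066i)|01⟩ + (-0.0546 + 0.01348i)|10⟩ + (-0.1663 - 0.01348i)|11⟩

C-H leaves the control-|0⟩ kets |00⟩, |01⟩ unchanged and applies H to qubit 1 on the control-|1⟩ pair (|10⟩, |11⟩).
H = [[1/√2, 1/√2], [1/√2, -1/√2]].
With a = amp(|10⟩) = -0.1562 and b = amp(|11⟩) = (0.07898 + 0.01907i):
new amp(|10⟩) = (1/√2)·a + (1/√2)·b = (-0.0546 + 0.01348i)
new amp(|11⟩) = (1/√2)·a + (-1/√2)·b = (-0.1663 - 0.01348i)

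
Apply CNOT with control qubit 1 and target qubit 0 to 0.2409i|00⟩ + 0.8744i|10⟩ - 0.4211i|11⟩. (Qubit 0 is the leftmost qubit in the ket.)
0.2409i|00⟩ - 0.4211i|01⟩ + 0.8744i|10⟩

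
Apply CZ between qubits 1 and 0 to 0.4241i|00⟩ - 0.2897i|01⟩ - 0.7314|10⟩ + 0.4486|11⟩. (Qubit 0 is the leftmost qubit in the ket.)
0.4241i|00⟩ - 0.2897i|01⟩ - 0.7314|10⟩ - 0.4486|11⟩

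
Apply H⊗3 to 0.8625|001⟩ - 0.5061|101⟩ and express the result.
0.126|000⟩ - 0.126|001⟩ + 0.126|010⟩ - 0.126|011⟩ + 0.4839|100⟩ - 0.4839|101⟩ + 0.4839|110⟩ - 0.4839|111⟩

H⊗3 gives amp(|y⟩) = (1/2√2) Σ_x (−1)^(x·y) amp(|x⟩), where x·y is the number of positions in which both x and y have a 1.
|000⟩: (0.8625 - 0.5061)/(2√2) = 0.126
|001⟩: (-0.8625 + 0.5061)/(2√2) = -0.126
|010⟩: (0.8625 - 0.5061)/(2√2) = 0.126
|011⟩: (-0.8625 + 0.5061)/(2√2) = -0.126
|100⟩: (0.8625 + 0.5061)/(2√2) = 0.4839
|101⟩: (-0.8625 - 0.5061)/(2√2) = -0.4839
|110⟩: (0.8625 + 0.5061)/(2√2) = 0.4839
|111⟩: (-0.8625 - 0.5061)/(2√2) = -0.4839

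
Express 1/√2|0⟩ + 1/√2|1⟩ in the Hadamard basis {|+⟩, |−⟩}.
|+⟩

With |ψ⟩ = α|0⟩ + β|1⟩, the Hadamard-basis coefficients are ⟨+|ψ⟩ = (α + β)/√2 and ⟨−|ψ⟩ = (α − β)/√2.
Here α = 1/√2, β = 1/√2: (α + β)/√2 = 1, (α − β)/√2 = 0.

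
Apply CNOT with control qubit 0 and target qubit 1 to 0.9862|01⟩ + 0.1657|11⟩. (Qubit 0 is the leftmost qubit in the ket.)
0.9862|01⟩ + 0.1657|10⟩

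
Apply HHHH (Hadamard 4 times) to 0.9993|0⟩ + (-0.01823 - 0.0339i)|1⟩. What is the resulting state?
0.9993|0⟩ + (-0.01823 - 0.0339i)|1⟩

H² = I, so an even number of Hadamards cancels: H^4 = I and the state is unchanged.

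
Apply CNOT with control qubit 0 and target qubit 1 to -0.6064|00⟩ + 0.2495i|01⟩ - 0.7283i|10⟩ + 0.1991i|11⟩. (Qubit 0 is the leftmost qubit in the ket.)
-0.6064|00⟩ + 0.2495i|01⟩ + 0.1991i|10⟩ - 0.7283i|11⟩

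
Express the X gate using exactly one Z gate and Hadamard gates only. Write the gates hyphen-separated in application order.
H-Z-H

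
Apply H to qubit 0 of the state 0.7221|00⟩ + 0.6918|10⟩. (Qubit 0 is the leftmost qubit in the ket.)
0.9998|00⟩ + 0.02143|10⟩

H on qubit 0 mixes each pair of kets that differ only in qubit 0: amplitudes (a, b) of (|…0…⟩, |…1…⟩) become ((a + b)/√2, (a − b)/√2). Kets absent from the input have amplitude 0.
(|00⟩, |10⟩): (a, b) = (0.7221, 0.6918) → (0.9998, 0.02143)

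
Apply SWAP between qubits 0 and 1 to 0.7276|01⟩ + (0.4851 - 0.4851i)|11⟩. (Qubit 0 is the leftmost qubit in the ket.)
0.7276|10⟩ + (0.4851 - 0.4851i)|11⟩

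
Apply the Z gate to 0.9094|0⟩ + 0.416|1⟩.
0.9094|0⟩ - 0.416|1⟩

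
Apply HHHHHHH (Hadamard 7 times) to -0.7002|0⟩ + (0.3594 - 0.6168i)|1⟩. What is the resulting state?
(-0.241 - 0.4361i)|0⟩ + (-0.7493 + 0.4361i)|1⟩

H² = I, so H^7 = H: a single Hadamard. With (a, b) = (-0.7002, (0.3594 - 0.6168i)), H gives ((a + b)/√2, (a − b)/√2) = ((-0.241 - 0.4361i), (-0.7493 + 0.4361i)).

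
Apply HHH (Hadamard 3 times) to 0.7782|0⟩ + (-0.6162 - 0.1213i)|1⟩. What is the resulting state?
(0.1146 - 0.08577i)|0⟩ + (0.986 + 0.08577i)|1⟩

H² = I, so H^3 = H: a single Hadamard. With (a, b) = (0.7782, (-0.6162 - 0.1213i)), H gives ((a + b)/√2, (a − b)/√2) = ((0.1146 - 0.08577i), (0.986 + 0.08577i)).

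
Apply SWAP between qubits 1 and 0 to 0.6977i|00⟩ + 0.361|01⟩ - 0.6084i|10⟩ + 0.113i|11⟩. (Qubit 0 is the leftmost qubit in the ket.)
0.6977i|00⟩ - 0.6084i|01⟩ + 0.361|10⟩ + 0.113i|11⟩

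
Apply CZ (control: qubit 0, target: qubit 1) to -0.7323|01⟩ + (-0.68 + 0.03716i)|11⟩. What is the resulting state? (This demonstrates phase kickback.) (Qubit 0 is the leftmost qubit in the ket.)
-0.7323|01⟩ + (0.68 - 0.03716i)|11⟩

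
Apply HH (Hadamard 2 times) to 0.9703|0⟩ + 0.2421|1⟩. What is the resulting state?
0.9703|0⟩ + 0.2421|1⟩

H² = I, so an even number of Hadamards cancels: H^2 = I and the state is unchanged.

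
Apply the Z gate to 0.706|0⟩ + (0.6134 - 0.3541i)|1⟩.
0.706|0⟩ + (-0.6134 + 0.3541i)|1⟩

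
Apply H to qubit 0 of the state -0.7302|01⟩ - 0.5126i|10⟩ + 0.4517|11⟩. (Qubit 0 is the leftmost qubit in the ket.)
-0.3625i|00⟩ - 0.1969|01⟩ + 0.3625i|10⟩ - 0.8357|11⟩

H on qubit 0 mixes each pair of kets that differ only in qubit 0: amplitudes (a, b) of (|…0…⟩, |…1…⟩) become ((a + b)/√2, (a − b)/√2). Kets absent from the input have amplitude 0.
(|00⟩, |10⟩): (a, b) = (0, -0.5126i) → (-0.3625i, 0.3625i)
(|01⟩, |11⟩): (a, b) = (-0.7302, 0.4517) → (-0.1969, -0.8357)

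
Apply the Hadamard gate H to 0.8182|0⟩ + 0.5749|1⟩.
0.9851|0⟩ + 0.172|1⟩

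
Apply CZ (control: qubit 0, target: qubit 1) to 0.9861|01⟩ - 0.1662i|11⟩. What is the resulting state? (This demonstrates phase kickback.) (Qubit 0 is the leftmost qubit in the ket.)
0.9861|01⟩ + 0.1662i|11⟩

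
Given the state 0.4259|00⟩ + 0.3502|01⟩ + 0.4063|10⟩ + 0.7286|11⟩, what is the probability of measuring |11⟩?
0.5309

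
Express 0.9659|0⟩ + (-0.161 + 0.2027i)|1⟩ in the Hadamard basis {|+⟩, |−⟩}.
(0.5692 + 0.1433i)|+⟩ + (0.7968 - 0.1433i)|−⟩

With |ψ⟩ = α|0⟩ + β|1⟩, the Hadamard-basis coefficients are ⟨+|ψ⟩ = (α + β)/√2 and ⟨−|ψ⟩ = (α − β)/√2.
Here α = 0.9659, β = (-0.161 + 0.2027i): (α + β)/√2 = (0.5692 + 0.1433i), (α − β)/√2 = (0.7968 - 0.1433i).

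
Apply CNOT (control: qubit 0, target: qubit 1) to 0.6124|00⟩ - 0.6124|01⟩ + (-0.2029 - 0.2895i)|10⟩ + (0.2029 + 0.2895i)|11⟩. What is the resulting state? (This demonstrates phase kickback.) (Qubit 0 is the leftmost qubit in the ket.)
0.6124|00⟩ - 0.6124|01⟩ + (0.2029 + 0.2895i)|10⟩ + (-0.2029 - 0.2895i)|11⟩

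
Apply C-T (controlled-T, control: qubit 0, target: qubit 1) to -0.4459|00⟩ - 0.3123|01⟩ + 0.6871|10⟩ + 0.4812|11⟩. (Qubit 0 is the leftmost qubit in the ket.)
-0.4459|00⟩ - 0.3123|01⟩ + 0.6871|10⟩ + (0.3403 + 0.3403i)|11⟩

C-T leaves the control-|0⟩ kets |00⟩, |01⟩ unchanged and applies T to qubit 1 on the control-|1⟩ pair (|10⟩, |11⟩).
T = [[1, 0], [0, (1/√2 + (1/√2)i)]].
With a = amp(|10⟩) = 0.6871 and b = amp(|11⟩) = 0.4812:
new amp(|10⟩) = (1)·a = 0.6871
new amp(|11⟩) = (1/√2 + (1/√2)i)·b = (0.3403 + 0.3403i)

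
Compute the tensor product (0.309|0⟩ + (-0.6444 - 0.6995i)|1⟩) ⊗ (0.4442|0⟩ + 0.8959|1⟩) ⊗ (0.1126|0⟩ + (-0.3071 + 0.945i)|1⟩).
0.01546|000⟩ + (-0.04215 + 0.1297i)|001⟩ + 0.03117|010⟩ + (-0.08502 + 0.2616i)|011⟩ + (-0.03223 - 0.03499i)|100⟩ + (0.3815 - 0.1751i)|101⟩ + (-0.06501 - 0.07056i)|110⟩ + (0.7695 - 0.3531i)|111⟩

amp(|b₁b₂…⟩) = product of the factor amplitudes for bits b₁, b₂, …; only kets whose every factor amplitude is nonzero survive.
|000⟩: (0.309)(0.4442)(0.1126) = 0.01546
|001⟩: (0.309)(0.4442)(-0.3071 + 0.945i) = (-0.04215 + 0.1297i)
|010⟩: (0.309)(0.8959)(0.1126) = 0.03117
|011⟩: (0.309)(0.8959)(-0.3071 + 0.945i) = (-0.08502 + 0.2616i)
|100⟩: (-0.6444 - 0.6995i)(0.4442)(0.1126) = (-0.03223 - 0.03499i)
|101⟩: (-0.6444 - 0.6995i)(0.4442)(-0.3071 + 0.945i) = (0.3815 - 0.1751i)
|110⟩: (-0.6444 - 0.6995i)(0.8959)(0.1126) = (-0.06501 - 0.07056i)
|111⟩: (-0.6444 - 0.6995i)(0.8959)(-0.3071 + 0.945i) = (0.7695 - 0.3531i)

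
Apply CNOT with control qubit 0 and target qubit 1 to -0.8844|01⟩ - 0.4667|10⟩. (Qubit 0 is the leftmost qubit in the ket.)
-0.8844|01⟩ - 0.4667|11⟩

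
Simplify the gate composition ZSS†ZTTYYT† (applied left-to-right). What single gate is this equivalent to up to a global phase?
T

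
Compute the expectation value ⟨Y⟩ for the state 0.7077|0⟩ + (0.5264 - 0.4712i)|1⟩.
-0.6669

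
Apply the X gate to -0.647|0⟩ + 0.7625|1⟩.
0.7625|0⟩ - 0.647|1⟩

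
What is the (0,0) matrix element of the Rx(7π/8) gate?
0.1951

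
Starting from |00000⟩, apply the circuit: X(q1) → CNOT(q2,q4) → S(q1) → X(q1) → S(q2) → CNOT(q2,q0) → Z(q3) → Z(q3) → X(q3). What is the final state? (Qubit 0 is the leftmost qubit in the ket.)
i|00010⟩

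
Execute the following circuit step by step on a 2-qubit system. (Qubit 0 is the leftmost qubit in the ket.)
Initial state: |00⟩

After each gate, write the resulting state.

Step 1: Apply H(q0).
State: 1/√2|00⟩ + 1/√2|10⟩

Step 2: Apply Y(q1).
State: (1/√2)i|01⟩ + (1/√2)i|11⟩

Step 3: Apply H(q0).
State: i|01⟩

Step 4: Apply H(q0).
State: (1/√2)i|01⟩ + (1/√2)i|11⟩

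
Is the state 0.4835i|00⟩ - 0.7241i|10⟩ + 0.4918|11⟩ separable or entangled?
Entangled

Writing the state as a|00⟩ + b|01⟩ + c|10⟩ + d|11⟩, it is a product state iff ad − bc = 0.
Here (a, b, c, d) = (0.4835i, 0, -0.7241i, 0.4918): ad − bc = (0.4835i)(0.4918) − (0)(-0.7241i) = 0.2378i ≠ 0, so the state is entangled.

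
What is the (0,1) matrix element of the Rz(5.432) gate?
0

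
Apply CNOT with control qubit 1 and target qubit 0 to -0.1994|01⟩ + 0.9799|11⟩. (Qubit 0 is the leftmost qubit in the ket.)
0.9799|01⟩ - 0.1994|11⟩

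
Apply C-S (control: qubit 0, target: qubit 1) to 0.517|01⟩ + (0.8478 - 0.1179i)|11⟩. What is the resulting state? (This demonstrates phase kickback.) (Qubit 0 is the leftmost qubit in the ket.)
0.517|01⟩ + (0.1179 + 0.8478i)|11⟩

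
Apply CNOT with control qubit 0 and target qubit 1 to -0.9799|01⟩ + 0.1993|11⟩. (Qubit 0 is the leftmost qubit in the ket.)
-0.9799|01⟩ + 0.1993|10⟩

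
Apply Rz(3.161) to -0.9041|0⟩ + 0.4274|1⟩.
(0.008773 + 0.9041i)|0⟩ + (-0.004147 + 0.4274i)|1⟩

Rz(3.161) = [[e^(−iθ/2), 0], [0, e^(iθ/2)]] with e^(±iθ/2) = cos(θ/2) ± i·sin(θ/2); θ = 3.161, cos(θ/2) ≈ -0.00970352, sin(θ/2) ≈ 0.999953.
With a = amp(|0⟩) = -0.9041 and b = amp(|1⟩) = 0.4274:
new amp(|0⟩) = (-0.00970352 - 0.999953i)·a = (0.008773 + 0.9041i)
new amp(|1⟩) = (-0.00970352 + 0.999953i)·b = (-0.004147 + 0.4274i)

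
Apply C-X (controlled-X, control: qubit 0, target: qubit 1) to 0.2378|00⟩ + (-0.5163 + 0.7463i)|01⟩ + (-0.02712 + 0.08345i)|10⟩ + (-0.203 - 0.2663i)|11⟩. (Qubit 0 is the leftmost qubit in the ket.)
0.2378|00⟩ + (-0.5163 + 0.7463i)|01⟩ + (-0.203 - 0.2663i)|10⟩ + (-0.02712 + 0.08345i)|11⟩

C-X leaves the control-|0⟩ kets |00⟩, |01⟩ unchanged and applies X to qubit 1 on the control-|1⟩ pair (|10⟩, |11⟩).
X = [[0, 1], [1, 0]].
With a = amp(|10⟩) = (-0.02712 + 0.08345i) and b = amp(|11⟩) = (-0.203 - 0.2663i):
new amp(|10⟩) = (1)·b = (-0.203 - 0.2663i)
new amp(|11⟩) = (1)·a = (-0.02712 + 0.08345i)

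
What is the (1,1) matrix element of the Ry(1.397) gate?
0.7658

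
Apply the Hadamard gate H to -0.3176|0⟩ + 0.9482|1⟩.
0.4459|0⟩ - 0.8951|1⟩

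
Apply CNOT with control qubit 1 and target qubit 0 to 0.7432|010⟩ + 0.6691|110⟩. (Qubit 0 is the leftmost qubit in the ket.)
0.6691|010⟩ + 0.7432|110⟩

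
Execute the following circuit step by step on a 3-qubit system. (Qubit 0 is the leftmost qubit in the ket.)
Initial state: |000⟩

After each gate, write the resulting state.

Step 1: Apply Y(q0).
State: i|100⟩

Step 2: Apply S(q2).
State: i|100⟩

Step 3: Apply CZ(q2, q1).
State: i|100⟩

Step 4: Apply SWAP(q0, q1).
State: i|010⟩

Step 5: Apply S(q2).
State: i|010⟩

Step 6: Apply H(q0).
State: (1/√2)i|010⟩ + (1/√2)i|110⟩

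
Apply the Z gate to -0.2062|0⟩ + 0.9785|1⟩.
-0.2062|0⟩ - 0.9785|1⟩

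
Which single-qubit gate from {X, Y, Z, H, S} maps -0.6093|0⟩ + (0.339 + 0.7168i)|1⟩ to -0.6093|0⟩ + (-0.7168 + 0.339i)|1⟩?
S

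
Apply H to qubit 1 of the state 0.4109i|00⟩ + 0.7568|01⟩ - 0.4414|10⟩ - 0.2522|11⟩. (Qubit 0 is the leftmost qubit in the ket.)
(0.5351 + 0.2906i)|00⟩ + (-0.5351 + 0.2906i)|01⟩ - 0.4904|10⟩ - 0.1338|11⟩

H on qubit 1 mixes each pair of kets that differ only in qubit 1: amplitudes (a, b) of (|…0…⟩, |…1…⟩) become ((a + b)/√2, (a − b)/√2). Kets absent from the input have amplitude 0.
(|00⟩, |01⟩): (a, b) = (0.4109i, 0.7568) → ((0.5351 + 0.2906i), (-0.5351 + 0.2906i))
(|10⟩, |11⟩): (a, b) = (-0.4414, -0.2522) → (-0.4904, -0.1338)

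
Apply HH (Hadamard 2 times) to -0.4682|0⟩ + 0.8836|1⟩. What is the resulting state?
-0.4682|0⟩ + 0.8836|1⟩

H² = I, so an even number of Hadamards cancels: H^2 = I and the state is unchanged.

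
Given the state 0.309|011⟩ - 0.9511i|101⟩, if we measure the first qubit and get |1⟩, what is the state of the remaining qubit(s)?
-i|01⟩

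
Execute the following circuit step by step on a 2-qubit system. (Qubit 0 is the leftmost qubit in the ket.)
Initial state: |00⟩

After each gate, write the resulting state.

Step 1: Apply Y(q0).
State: i|10⟩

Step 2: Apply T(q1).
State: i|10⟩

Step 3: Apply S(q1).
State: i|10⟩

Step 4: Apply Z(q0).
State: -i|10⟩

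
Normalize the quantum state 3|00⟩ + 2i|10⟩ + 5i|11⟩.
0.4867|00⟩ + 0.3244i|10⟩ + 0.8111i|11⟩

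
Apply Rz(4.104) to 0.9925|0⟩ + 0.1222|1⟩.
(-0.4594 - 0.8798i)|0⟩ + (-0.05656 + 0.1083i)|1⟩

Rz(4.104) = [[e^(−iθ/2), 0], [0, e^(iθ/2)]] with e^(±iθ/2) = cos(θ/2) ± i·sin(θ/2); θ = 4.104, cos(θ/2) ≈ -0.462846, sin(θ/2) ≈ 0.886438.
With a = amp(|0⟩) = 0.9925 and b = amp(|1⟩) = 0.1222:
new amp(|0⟩) = (-0.462846 - 0.886438i)·a = (-0.4594 - 0.8798i)
new amp(|1⟩) = (-0.462846 + 0.886438i)·b = (-0.05656 + 0.1083i)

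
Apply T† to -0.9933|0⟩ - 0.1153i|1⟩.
-0.9933|0⟩ + (-0.08153 - 0.08153i)|1⟩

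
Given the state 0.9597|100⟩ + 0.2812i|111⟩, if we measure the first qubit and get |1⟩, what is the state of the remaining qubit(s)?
0.9597|00⟩ + 0.2812i|11⟩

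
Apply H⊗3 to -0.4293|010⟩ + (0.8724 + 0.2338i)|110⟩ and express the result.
(0.1567 + 0.08266i)|000⟩ + (0.1567 + 0.08266i)|001⟩ + (-0.1567 - 0.08266i)|010⟩ + (-0.1567 - 0.08266i)|011⟩ + (-0.4602 - 0.08266i)|100⟩ + (-0.4602 - 0.08266i)|101⟩ + (0.4602 + 0.08266i)|110⟩ + (0.4602 + 0.08266i)|111⟩

H⊗3 gives amp(|y⟩) = (1/2√2) Σ_x (−1)^(x·y) amp(|x⟩), where x·y is the number of positions in which both x and y have a 1.
|000⟩: (-0.4293 + (0.8724 + 0.2338i))/(2√2) = (0.1567 + 0.08266i)
|001⟩: (-0.4293 + (0.8724 + 0.2338i))/(2√2) = (0.1567 + 0.08266i)
|010⟩: (0.4293 - (0.8724 + 0.2338i))/(2√2) = (-0.1567 - 0.08266i)
|011⟩: (0.4293 - (0.8724 + 0.2338i))/(2√2) = (-0.1567 - 0.08266i)
|100⟩: (-0.4293 - (0.8724 + 0.2338i))/(2√2) = (-0.4602 - 0.08266i)
|101⟩: (-0.4293 - (0.8724 + 0.2338i))/(2√2) = (-0.4602 - 0.08266i)
|110⟩: (0.4293 + (0.8724 + 0.2338i))/(2√2) = (0.4602 + 0.08266i)
|111⟩: (0.4293 + (0.8724 + 0.2338i))/(2√2) = (0.4602 + 0.08266i)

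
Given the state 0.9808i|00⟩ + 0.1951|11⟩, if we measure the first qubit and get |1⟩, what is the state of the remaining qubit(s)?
|1⟩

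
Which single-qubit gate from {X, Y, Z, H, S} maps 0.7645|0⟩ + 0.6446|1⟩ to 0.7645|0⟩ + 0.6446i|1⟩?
S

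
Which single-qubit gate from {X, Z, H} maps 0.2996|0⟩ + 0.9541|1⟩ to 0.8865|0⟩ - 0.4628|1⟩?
H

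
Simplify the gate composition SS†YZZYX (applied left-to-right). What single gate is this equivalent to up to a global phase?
X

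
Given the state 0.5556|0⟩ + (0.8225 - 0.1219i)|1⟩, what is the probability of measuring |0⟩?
0.3087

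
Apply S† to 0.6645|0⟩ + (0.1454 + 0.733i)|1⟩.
0.6645|0⟩ + (0.733 - 0.1454i)|1⟩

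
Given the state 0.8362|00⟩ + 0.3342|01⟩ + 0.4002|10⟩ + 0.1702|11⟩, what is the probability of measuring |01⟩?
0.1117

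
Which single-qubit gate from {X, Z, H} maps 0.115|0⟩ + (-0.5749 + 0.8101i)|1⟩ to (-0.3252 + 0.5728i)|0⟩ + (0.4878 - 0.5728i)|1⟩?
H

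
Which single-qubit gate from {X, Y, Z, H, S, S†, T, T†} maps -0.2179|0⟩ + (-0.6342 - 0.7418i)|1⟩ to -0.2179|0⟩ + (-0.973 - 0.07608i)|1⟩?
T†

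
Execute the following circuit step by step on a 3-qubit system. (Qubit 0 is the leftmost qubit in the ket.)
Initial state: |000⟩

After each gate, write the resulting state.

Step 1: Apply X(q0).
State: |100⟩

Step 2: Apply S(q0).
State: i|100⟩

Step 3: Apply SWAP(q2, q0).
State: i|001⟩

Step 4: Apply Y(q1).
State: -|011⟩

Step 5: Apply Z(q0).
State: -|011⟩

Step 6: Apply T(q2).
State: (-1/√2 - (1/√2)i)|011⟩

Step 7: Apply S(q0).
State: (-1/√2 - (1/√2)i)|011⟩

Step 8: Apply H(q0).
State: (-1/2 - (1/2)i)|011⟩ + (-1/2 - (1/2)i)|111⟩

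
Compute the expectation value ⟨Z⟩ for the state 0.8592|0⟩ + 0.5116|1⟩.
0.4765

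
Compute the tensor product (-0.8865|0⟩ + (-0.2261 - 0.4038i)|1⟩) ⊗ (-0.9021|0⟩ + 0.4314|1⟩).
0.7997|00⟩ - 0.3824|01⟩ + (0.204 + 0.3643i)|10⟩ + (-0.09754 - 0.1742i)|11⟩

amp(|b₁b₂…⟩) = product of the factor amplitudes for bits b₁, b₂, …; only kets whose every factor amplitude is nonzero survive.
|00⟩: (-0.8865)(-0.9021) = 0.7997
|01⟩: (-0.8865)(0.4314) = -0.3824
|10⟩: (-0.2261 - 0.4038i)(-0.9021) = (0.204 + 0.3643i)
|11⟩: (-0.2261 - 0.4038i)(0.4314) = (-0.09754 - 0.1742i)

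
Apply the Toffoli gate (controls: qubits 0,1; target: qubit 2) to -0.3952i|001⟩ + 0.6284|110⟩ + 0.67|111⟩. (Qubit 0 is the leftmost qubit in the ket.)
-0.3952i|001⟩ + 0.67|110⟩ + 0.6284|111⟩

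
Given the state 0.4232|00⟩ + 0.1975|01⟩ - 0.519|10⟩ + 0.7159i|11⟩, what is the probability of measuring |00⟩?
0.1791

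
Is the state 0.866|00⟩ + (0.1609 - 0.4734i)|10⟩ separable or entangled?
Separable

Writing the state as a|00⟩ + b|01⟩ + c|10⟩ + d|11⟩, it is a product state iff ad − bc = 0.
Here (a, b, c, d) = (0.866, 0, (0.1609 - 0.4734i), 0): ad − bc = (0.866)(0) − (0)(0.1609 - 0.4734i) = 0, so the state is separable.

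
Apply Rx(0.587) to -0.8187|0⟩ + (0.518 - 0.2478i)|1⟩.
(-0.8554 - 0.1499i)|0⟩ + (0.4958 - 0.0003499i)|1⟩

Rx(0.587) = [[cos(θ/2), −i·sin(θ/2)], [−i·sin(θ/2), cos(θ/2)]]; θ = 0.587, cos(θ/2) ≈ 0.957237, sin(θ/2) ≈ 0.289304.
With a = amp(|0⟩) = -0.8187 and b = amp(|1⟩) = (0.518 - 0.2478i):
new amp(|0⟩) = (0.957237)·a + (-0.289304i)·b = (-0.8554 - 0.1499i)
new amp(|1⟩) = (-0.289304i)·a + (0.957237)·b = (0.4958 - 0.0003499i)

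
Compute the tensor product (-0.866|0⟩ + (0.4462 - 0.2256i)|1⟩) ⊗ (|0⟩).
-0.866|00⟩ + (0.4462 - 0.2256i)|10⟩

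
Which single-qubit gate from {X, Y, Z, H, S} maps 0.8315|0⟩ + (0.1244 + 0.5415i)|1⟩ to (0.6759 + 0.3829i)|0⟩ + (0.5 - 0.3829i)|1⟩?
H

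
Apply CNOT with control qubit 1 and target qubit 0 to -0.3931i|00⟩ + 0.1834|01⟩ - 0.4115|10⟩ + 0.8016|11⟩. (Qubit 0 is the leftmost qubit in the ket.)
-0.3931i|00⟩ + 0.8016|01⟩ - 0.4115|10⟩ + 0.1834|11⟩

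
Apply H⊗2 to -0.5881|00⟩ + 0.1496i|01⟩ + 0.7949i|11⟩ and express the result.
(-0.2941 + 0.4723i)|00⟩ + (-0.2941 - 0.4723i)|01⟩ + (-0.2941 - 0.3227i)|10⟩ + (-0.2941 + 0.3227i)|11⟩

H⊗2 gives amp(|y⟩) = (1/2) Σ_x (−1)^(x·y) amp(|x⟩), where x·y is the number of positions in which both x and y have a 1.
|00⟩: (-0.5881 + 0.1496i + 0.7949i)/2 = (-0.2941 + 0.4723i)
|01⟩: (-0.5881 - 0.1496i - 0.7949i)/2 = (-0.2941 - 0.4723i)
|10⟩: (-0.5881 + 0.1496i - 0.7949i)/2 = (-0.2941 - 0.3227i)
|11⟩: (-0.5881 - 0.1496i + 0.7949i)/2 = (-0.2941 + 0.3227i)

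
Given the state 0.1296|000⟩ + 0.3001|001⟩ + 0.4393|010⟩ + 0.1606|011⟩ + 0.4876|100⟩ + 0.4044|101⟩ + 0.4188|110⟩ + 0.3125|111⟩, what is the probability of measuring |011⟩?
0.02579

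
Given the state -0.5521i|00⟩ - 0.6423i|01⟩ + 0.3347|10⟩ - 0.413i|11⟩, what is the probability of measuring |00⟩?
0.3048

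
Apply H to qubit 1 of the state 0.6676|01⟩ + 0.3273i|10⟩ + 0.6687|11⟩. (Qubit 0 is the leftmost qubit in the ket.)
0.4721|00⟩ - 0.4721|01⟩ + (0.4728 + 0.2314i)|10⟩ + (-0.4728 + 0.2314i)|11⟩

H on qubit 1 mixes each pair of kets that differ only in qubit 1: amplitudes (a, b) of (|…0…⟩, |…1…⟩) become ((a + b)/√2, (a − b)/√2). Kets absent from the input have amplitude 0.
(|00⟩, |01⟩): (a, b) = (0, 0.6676) → (0.4721, -0.4721)
(|10⟩, |11⟩): (a, b) = (0.3273i, 0.6687) → ((0.4728 + 0.2314i), (-0.4728 + 0.2314i))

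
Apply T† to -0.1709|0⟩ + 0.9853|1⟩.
-0.1709|0⟩ + (0.6967 - 0.6967i)|1⟩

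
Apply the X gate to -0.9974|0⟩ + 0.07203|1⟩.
0.07203|0⟩ - 0.9974|1⟩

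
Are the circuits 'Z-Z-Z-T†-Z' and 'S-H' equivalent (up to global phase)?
No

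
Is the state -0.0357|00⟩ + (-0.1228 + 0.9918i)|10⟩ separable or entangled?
Separable

Writing the state as a|00⟩ + b|01⟩ + c|10⟩ + d|11⟩, it is a product state iff ad − bc = 0.
Here (a, b, c, d) = (-0.0357, 0, (-0.1228 + 0.9918i), 0): ad − bc = (-0.0357)(0) − (0)(-0.1228 + 0.9918i) = 0, so the state is separable.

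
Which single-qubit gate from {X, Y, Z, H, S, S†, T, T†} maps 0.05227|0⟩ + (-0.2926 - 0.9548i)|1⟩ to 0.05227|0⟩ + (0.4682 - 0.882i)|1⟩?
T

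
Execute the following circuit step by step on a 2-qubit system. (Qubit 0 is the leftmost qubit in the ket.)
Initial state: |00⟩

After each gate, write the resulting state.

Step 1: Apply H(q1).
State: 1/√2|00⟩ + 1/√2|01⟩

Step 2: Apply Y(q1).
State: -(1/√2)i|00⟩ + (1/√2)i|01⟩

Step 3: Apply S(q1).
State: -(1/√2)i|00⟩ - 1/√2|01⟩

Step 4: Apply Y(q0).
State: 1/√2|10⟩ - (1/√2)i|11⟩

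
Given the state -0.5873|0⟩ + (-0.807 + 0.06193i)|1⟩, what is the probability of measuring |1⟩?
0.6551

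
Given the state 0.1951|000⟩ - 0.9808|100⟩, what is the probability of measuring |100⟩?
0.962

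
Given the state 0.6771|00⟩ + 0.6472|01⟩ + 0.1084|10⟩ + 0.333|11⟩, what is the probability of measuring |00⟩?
0.4585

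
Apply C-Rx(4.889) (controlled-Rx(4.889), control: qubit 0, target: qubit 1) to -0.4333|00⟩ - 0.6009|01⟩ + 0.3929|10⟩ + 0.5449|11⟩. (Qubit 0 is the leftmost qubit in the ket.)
-0.4333|00⟩ - 0.6009|01⟩ + (-0.3012 - 0.3498i)|10⟩ + (-0.4178 - 0.2522i)|11⟩

C-Rx(4.889) leaves the control-|0⟩ kets |00⟩, |01⟩ unchanged and applies Rx(4.889) to qubit 1 on the control-|1⟩ pair (|10⟩, |11⟩).
Rx(4.889) = [[cos(θ/2), −i·sin(θ/2)], [−i·sin(θ/2), cos(θ/2)]]; θ = 4.889, cos(θ/2) ≈ -0.766712, sin(θ/2) ≈ 0.641991.
With a = amp(|10⟩) = 0.3929 and b = amp(|11⟩) = 0.5449:
new amp(|10⟩) = (-0.766712)·a + (-0.641991i)·b = (-0.3012 - 0.3498i)
new amp(|11⟩) = (-0.641991i)·a + (-0.766712)·b = (-0.4178 - 0.2522i)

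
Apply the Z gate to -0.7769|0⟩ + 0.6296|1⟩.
-0.7769|0⟩ - 0.6296|1⟩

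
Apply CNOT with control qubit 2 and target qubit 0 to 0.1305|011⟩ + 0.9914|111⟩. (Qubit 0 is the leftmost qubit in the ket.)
0.9914|011⟩ + 0.1305|111⟩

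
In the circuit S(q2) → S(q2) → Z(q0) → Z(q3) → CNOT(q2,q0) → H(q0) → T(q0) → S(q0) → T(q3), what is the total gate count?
9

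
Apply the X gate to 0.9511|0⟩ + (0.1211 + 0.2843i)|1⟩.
(0.1211 + 0.2843i)|0⟩ + 0.9511|1⟩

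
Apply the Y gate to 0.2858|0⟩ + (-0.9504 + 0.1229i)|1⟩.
(0.1229 + 0.9504i)|0⟩ + 0.2858i|1⟩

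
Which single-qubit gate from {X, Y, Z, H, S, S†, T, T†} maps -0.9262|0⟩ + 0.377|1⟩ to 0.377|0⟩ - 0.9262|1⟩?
X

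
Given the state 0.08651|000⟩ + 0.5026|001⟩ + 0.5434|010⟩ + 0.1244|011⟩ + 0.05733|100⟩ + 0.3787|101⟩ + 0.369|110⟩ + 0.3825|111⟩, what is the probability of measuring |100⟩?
0.003287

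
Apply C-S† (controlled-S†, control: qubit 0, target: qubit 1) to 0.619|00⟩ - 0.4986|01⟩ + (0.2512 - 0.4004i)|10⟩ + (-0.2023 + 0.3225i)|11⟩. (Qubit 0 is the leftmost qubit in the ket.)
0.619|00⟩ - 0.4986|01⟩ + (0.2512 - 0.4004i)|10⟩ + (0.3225 + 0.2023i)|11⟩

C-S† leaves the control-|0⟩ kets |00⟩, |01⟩ unchanged and applies S† to qubit 1 on the control-|1⟩ pair (|10⟩, |11⟩).
S† = [[1, 0], [0, -i]].
With a = amp(|10⟩) = (0.2512 - 0.4004i) and b = amp(|11⟩) = (-0.2023 + 0.3225i):
new amp(|10⟩) = (1)·a = (0.2512 - 0.4004i)
new amp(|11⟩) = (-i)·b = (0.3225 + 0.2023i)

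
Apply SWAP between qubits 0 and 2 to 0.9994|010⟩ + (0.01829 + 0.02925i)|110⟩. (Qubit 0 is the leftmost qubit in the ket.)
0.9994|010⟩ + (0.01829 + 0.02925i)|011⟩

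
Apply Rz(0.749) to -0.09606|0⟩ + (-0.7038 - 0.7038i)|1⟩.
(-0.0894 + 0.03514i)|0⟩ + (-0.3976 - 0.9125i)|1⟩

Rz(0.749) = [[e^(−iθ/2), 0], [0, e^(iθ/2)]] with e^(±iθ/2) = cos(θ/2) ± i·sin(θ/2); θ = 0.749, cos(θ/2) ≈ 0.930691, sin(θ/2) ≈ 0.365807.
With a = amp(|0⟩) = -0.09606 and b = amp(|1⟩) = (-0.7038 - 0.7038i):
new amp(|0⟩) = (0.930691 - 0.365807i)·a = (-0.0894 + 0.03514i)
new amp(|1⟩) = (0.930691 + 0.365807i)·b = (-0.3976 - 0.9125i)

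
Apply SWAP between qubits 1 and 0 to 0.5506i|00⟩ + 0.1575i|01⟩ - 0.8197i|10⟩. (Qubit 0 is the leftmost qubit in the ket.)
0.5506i|00⟩ - 0.8197i|01⟩ + 0.1575i|10⟩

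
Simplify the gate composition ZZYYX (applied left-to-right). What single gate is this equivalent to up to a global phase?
X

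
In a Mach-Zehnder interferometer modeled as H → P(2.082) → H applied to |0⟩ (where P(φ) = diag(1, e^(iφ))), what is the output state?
(0.2554 + 0.4361i)|0⟩ + (0.7446 - 0.4361i)|1⟩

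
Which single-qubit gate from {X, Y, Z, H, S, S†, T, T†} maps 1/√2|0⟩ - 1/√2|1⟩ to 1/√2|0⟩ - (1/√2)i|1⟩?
S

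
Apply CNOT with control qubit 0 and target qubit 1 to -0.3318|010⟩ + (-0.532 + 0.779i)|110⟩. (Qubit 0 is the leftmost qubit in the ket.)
-0.3318|010⟩ + (-0.532 + 0.779i)|100⟩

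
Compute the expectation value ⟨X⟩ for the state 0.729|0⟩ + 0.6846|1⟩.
0.9981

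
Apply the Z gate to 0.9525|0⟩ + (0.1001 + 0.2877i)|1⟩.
0.9525|0⟩ + (-0.1001 - 0.2877i)|1⟩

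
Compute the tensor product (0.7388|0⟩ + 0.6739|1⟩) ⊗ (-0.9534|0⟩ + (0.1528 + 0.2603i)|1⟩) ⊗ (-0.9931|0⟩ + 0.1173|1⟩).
0.6995|000⟩ - 0.08262|001⟩ + (-0.1121 - 0.191i)|010⟩ + (0.01324 + 0.02256i)|011⟩ + 0.6381|100⟩ - 0.07536|101⟩ + (-0.1023 - 0.1742i)|110⟩ + (0.01208 + 0.02058i)|111⟩

amp(|b₁b₂…⟩) = product of the factor amplitudes for bits b₁, b₂, …; only kets whose every factor amplitude is nonzero survive.
|000⟩: (0.7388)(-0.9534)(-0.9931) = 0.6995
|001⟩: (0.7388)(-0.9534)(0.1173) = -0.08262
|010⟩: (0.7388)(0.1528 + 0.2603i)(-0.9931) = (-0.1121 - 0.191i)
|011⟩: (0.7388)(0.1528 + 0.2603i)(0.1173) = (0.01324 + 0.02256i)
|100⟩: (0.6739)(-0.9534)(-0.9931) = 0.6381
|101⟩: (0.6739)(-0.9534)(0.1173) = -0.07536
|110⟩: (0.6739)(0.1528 + 0.2603i)(-0.9931) = (-0.1023 - 0.1742i)
|111⟩: (0.6739)(0.1528 + 0.2603i)(0.1173) = (0.01208 + 0.02058i)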